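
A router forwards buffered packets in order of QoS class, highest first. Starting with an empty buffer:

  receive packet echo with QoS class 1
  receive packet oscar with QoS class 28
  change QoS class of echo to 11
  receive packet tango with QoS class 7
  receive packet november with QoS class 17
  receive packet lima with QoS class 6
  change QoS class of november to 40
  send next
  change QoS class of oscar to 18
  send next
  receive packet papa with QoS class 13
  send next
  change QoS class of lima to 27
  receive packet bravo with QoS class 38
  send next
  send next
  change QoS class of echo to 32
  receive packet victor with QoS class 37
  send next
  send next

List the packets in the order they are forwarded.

add echo (QoS class 1) → {echo:1}
add oscar (QoS class 28) → {oscar:28, echo:1}
update echo to QoS class 11 → {oscar:28, echo:11}
add tango (QoS class 7) → {oscar:28, echo:11, tango:7}
add november (QoS class 17) → {oscar:28, november:17, echo:11, tango:7}
add lima (QoS class 6) → {oscar:28, november:17, echo:11, tango:7, lima:6}
update november to QoS class 40 → {november:40, oscar:28, echo:11, tango:7, lima:6}
send next → november; now {oscar:28, echo:11, tango:7, lima:6}
update oscar to QoS class 18 → {oscar:18, echo:11, tango:7, lima:6}
send next → oscar; now {echo:11, tango:7, lima:6}
add papa (QoS class 13) → {papa:13, echo:11, tango:7, lima:6}
send next → papa; now {echo:11, tango:7, lima:6}
update lima to QoS class 27 → {lima:27, echo:11, tango:7}
add bravo (QoS class 38) → {bravo:38, lima:27, echo:11, tango:7}
send next → bravo; now {lima:27, echo:11, tango:7}
send next → lima; now {echo:11, tango:7}
update echo to QoS class 32 → {echo:32, tango:7}
add victor (QoS class 37) → {victor:37, echo:32, tango:7}
send next → victor; now {echo:32, tango:7}
send next → echo; now {tango:7}

[november, oscar, papa, bravo, lima, victor, echo]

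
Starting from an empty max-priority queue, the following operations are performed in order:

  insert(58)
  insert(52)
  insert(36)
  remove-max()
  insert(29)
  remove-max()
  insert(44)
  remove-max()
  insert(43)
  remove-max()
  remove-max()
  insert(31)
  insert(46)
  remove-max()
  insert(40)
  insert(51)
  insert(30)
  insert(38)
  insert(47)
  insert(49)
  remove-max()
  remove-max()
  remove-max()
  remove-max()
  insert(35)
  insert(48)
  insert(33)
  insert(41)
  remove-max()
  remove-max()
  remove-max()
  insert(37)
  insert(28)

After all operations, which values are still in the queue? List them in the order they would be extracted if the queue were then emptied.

insert 58 → {58}
insert 52 → {58, 52}
insert 36 → {58, 52, 36}
remove-max → 58; now {52, 36}
insert 29 → {52, 36, 29}
remove-max → 52; now {36, 29}
insert 44 → {44, 36, 29}
remove-max → 44; now {36, 29}
insert 43 → {43, 36, 29}
remove-max → 43; now {36, 29}
remove-max → 36; now {29}
insert 31 → {31, 29}
insert 46 → {46, 31, 29}
remove-max → 46; now {31, 29}
insert 40 → {40, 31, 29}
insert 51 → {51, 40, 31, 29}
insert 30 → {51, 40, 31, 30, 29}
insert 38 → {51, 40, 38, 31, 30, 29}
insert 47 → {51, 47, 40, 38, 31, 30, 29}
insert 49 → {51, 49, 47, 40, 38, 31, 30, 29}
remove-max → 51; now {49, 47, 40, 38, 31, 30, 29}
remove-max → 49; now {47, 40, 38, 31, 30, 29}
remove-max → 47; now {40, 38, 31, 30, 29}
remove-max → 40; now {38, 31, 30, 29}
insert 35 → {38, 35, 31, 30, 29}
insert 48 → {48, 38, 35, 31, 30, 29}
insert 33 → {48, 38, 35, 33, 31, 30, 29}
insert 41 → {48, 41, 38, 35, 33, 31, 30, 29}
remove-max → 48; now {41, 38, 35, 33, 31, 30, 29}
remove-max → 41; now {38, 35, 33, 31, 30, 29}
remove-max → 38; now {35, 33, 31, 30, 29}
insert 37 → {37, 35, 33, 31, 30, 29}
insert 28 → {37, 35, 33, 31, 30, 29, 28}

37, 35, 33, 31, 30, 29, 28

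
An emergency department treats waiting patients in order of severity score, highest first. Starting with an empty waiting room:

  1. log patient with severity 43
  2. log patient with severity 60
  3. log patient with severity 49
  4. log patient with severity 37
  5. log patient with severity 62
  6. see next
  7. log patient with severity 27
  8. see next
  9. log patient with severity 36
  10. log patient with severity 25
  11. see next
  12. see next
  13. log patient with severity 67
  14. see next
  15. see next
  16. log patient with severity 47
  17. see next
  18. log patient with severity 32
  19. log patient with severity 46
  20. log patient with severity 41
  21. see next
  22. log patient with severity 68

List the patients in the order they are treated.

insert 43 → {43}
insert 60 → {60, 43}
insert 49 → {60, 49, 43}
insert 37 → {60, 49, 43, 37}
insert 62 → {62, 60, 49, 43, 37}
see next → 62; now {60, 49, 43, 37}
insert 27 → {60, 49, 43, 37, 27}
see next → 60; now {49, 43, 37, 27}
insert 36 → {49, 43, 37, 36, 27}
insert 25 → {49, 43, 37, 36, 27, 25}
see next → 49; now {43, 37, 36, 27, 25}
see next → 43; now {37, 36, 27, 25}
insert 67 → {67, 37, 36, 27, 25}
see next → 67; now {37, 36, 27, 25}
see next → 37; now {36, 27, 25}
insert 47 → {47, 36, 27, 25}
see next → 47; now {36, 27, 25}
insert 32 → {36, 32, 27, 25}
insert 46 → {46, 36, 32, 27, 25}
insert 41 → {46, 41, 36, 32, 27, 25}
see next → 46; now {41, 36, 32, 27, 25}
insert 68 → {68, 41, 36, 32, 27, 25}

62 → 60 → 49 → 43 → 67 → 37 → 47 → 46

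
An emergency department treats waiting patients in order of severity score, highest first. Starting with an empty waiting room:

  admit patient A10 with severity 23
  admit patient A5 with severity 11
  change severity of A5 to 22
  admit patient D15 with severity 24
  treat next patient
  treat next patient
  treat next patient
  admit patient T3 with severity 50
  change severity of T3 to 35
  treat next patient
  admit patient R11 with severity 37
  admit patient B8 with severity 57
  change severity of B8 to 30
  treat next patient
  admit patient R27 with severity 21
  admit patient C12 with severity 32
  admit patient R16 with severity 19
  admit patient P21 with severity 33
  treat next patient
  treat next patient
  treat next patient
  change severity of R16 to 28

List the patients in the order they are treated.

D15 → A10 → A5 → T3 → R11 → P21 → C12 → B8

add A10 (severity 23) → {A10:23}
add A5 (severity 11) → {A10:23, A5:11}
update A5 to severity 22 → {A10:23, A5:22}
add D15 (severity 24) → {D15:24, A10:23, A5:22}
treat next patient → D15; now {A10:23, A5:22}
treat next patient → A10; now {A5:22}
treat next patient → A5; now {}
add T3 (severity 50) → {T3:50}
update T3 to severity 35 → {T3:35}
treat next patient → T3; now {}
add R11 (severity 37) → {R11:37}
add B8 (severity 57) → {B8:57, R11:37}
update B8 to severity 30 → {R11:37, B8:30}
treat next patient → R11; now {B8:30}
add R27 (severity 21) → {B8:30, R27:21}
add C12 (severity 32) → {C12:32, B8:30, R27:21}
add R16 (severity 19) → {C12:32, B8:30, R27:21, R16:19}
add P21 (severity 33) → {P21:33, C12:32, B8:30, R27:21, R16:19}
treat next patient → P21; now {C12:32, B8:30, R27:21, R16:19}
treat next patient → C12; now {B8:30, R27:21, R16:19}
treat next patient → B8; now {R27:21, R16:19}
update R16 to severity 28 → {R16:28, R27:21}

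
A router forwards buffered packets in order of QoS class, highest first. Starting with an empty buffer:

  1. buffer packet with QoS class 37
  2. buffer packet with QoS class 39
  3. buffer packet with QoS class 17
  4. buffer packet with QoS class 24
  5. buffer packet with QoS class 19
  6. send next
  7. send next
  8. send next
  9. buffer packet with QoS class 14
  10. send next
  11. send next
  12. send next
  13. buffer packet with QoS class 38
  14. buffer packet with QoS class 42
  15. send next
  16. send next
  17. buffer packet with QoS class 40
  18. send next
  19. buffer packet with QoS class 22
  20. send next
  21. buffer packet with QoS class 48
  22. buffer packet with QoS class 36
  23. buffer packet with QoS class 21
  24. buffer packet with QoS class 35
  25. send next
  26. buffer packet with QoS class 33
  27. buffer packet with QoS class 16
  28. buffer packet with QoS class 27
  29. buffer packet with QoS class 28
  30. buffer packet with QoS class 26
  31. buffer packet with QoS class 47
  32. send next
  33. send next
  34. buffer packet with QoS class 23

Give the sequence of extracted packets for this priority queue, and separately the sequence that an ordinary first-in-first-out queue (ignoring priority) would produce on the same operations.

priority queue: 39, 37, 24, 19, 17, 14, 42, 38, 40, 22, 48, 47, 36; FIFO queue: 37, 39, 17, 24, 19, 14, 38, 42, 40, 22, 48, 36, 21

insert 37 → {37}
insert 39 → {39, 37}
insert 17 → {39, 37, 17}
insert 24 → {39, 37, 24, 17}
insert 19 → {39, 37, 24, 19, 17}
send next → 39; now {37, 24, 19, 17}
send next → 37; now {24, 19, 17}
send next → 24; now {19, 17}
insert 14 → {19, 17, 14}
send next → 19; now {17, 14}
send next → 17; now {14}
send next → 14; now {}
insert 38 → {38}
insert 42 → {42, 38}
send next → 42; now {38}
send next → 38; now {}
insert 40 → {40}
send next → 40; now {}
insert 22 → {22}
send next → 22; now {}
insert 48 → {48}
insert 36 → {48, 36}
insert 21 → {48, 36, 21}
insert 35 → {48, 36, 35, 21}
send next → 48; now {36, 35, 21}
insert 33 → {36, 35, 33, 21}
insert 16 → {36, 35, 33, 21, 16}
insert 27 → {36, 35, 33, 27, 21, 16}
insert 28 → {36, 35, 33, 28, 27, 21, 16}
insert 26 → {36, 35, 33, 28, 27, 26, 21, 16}
insert 47 → {47, 36, 35, 33, 28, 27, 26, 21, 16}
send next → 47; now {36, 35, 33, 28, 27, 26, 21, 16}
send next → 36; now {35, 33, 28, 27, 26, 21, 16}
insert 23 → {35, 33, 28, 27, 26, 23, 21, 16}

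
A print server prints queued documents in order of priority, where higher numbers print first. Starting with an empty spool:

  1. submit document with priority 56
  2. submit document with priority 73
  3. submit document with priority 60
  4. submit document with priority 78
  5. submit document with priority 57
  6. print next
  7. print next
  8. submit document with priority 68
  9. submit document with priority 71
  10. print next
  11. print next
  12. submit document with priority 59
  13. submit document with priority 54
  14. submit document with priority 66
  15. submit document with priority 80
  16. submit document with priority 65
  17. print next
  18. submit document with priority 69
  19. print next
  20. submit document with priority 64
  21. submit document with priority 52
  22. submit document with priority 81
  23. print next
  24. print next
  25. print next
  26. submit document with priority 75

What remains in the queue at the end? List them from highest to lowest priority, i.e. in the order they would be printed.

insert 56 → {56}
insert 73 → {73, 56}
insert 60 → {73, 60, 56}
insert 78 → {78, 73, 60, 56}
insert 57 → {78, 73, 60, 57, 56}
print next → 78; now {73, 60, 57, 56}
print next → 73; now {60, 57, 56}
insert 68 → {68, 60, 57, 56}
insert 71 → {71, 68, 60, 57, 56}
print next → 71; now {68, 60, 57, 56}
print next → 68; now {60, 57, 56}
insert 59 → {60, 59, 57, 56}
insert 54 → {60, 59, 57, 56, 54}
insert 66 → {66, 60, 59, 57, 56, 54}
insert 80 → {80, 66, 60, 59, 57, 56, 54}
insert 65 → {80, 66, 65, 60, 59, 57, 56, 54}
print next → 80; now {66, 65, 60, 59, 57, 56, 54}
insert 69 → {69, 66, 65, 60, 59, 57, 56, 54}
print next → 69; now {66, 65, 60, 59, 57, 56, 54}
insert 64 → {66, 65, 64, 60, 59, 57, 56, 54}
insert 52 → {66, 65, 64, 60, 59, 57, 56, 54, 52}
insert 81 → {81, 66, 65, 64, 60, 59, 57, 56, 54, 52}
print next → 81; now {66, 65, 64, 60, 59, 57, 56, 54, 52}
print next → 66; now {65, 64, 60, 59, 57, 56, 54, 52}
print next → 65; now {64, 60, 59, 57, 56, 54, 52}
insert 75 → {75, 64, 60, 59, 57, 56, 54, 52}

75 → 64 → 60 → 59 → 57 → 56 → 54 → 52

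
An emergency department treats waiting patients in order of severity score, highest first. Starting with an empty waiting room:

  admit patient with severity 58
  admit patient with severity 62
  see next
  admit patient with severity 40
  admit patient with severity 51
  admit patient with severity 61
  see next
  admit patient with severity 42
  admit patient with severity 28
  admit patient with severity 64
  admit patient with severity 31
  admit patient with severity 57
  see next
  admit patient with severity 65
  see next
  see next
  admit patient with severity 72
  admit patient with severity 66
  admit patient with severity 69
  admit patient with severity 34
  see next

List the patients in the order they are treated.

62, 61, 64, 65, 58, 72

insert 58 → {58}
insert 62 → {62, 58}
see next → 62; now {58}
insert 40 → {58, 40}
insert 51 → {58, 51, 40}
insert 61 → {61, 58, 51, 40}
see next → 61; now {58, 51, 40}
insert 42 → {58, 51, 42, 40}
insert 28 → {58, 51, 42, 40, 28}
insert 64 → {64, 58, 51, 42, 40, 28}
insert 31 → {64, 58, 51, 42, 40, 31, 28}
insert 57 → {64, 58, 57, 51, 42, 40, 31, 28}
see next → 64; now {58, 57, 51, 42, 40, 31, 28}
insert 65 → {65, 58, 57, 51, 42, 40, 31, 28}
see next → 65; now {58, 57, 51, 42, 40, 31, 28}
see next → 58; now {57, 51, 42, 40, 31, 28}
insert 72 → {72, 57, 51, 42, 40, 31, 28}
insert 66 → {72, 66, 57, 51, 42, 40, 31, 28}
insert 69 → {72, 69, 66, 57, 51, 42, 40, 31, 28}
insert 34 → {72, 69, 66, 57, 51, 42, 40, 34, 31, 28}
see next → 72; now {69, 66, 57, 51, 42, 40, 34, 31, 28}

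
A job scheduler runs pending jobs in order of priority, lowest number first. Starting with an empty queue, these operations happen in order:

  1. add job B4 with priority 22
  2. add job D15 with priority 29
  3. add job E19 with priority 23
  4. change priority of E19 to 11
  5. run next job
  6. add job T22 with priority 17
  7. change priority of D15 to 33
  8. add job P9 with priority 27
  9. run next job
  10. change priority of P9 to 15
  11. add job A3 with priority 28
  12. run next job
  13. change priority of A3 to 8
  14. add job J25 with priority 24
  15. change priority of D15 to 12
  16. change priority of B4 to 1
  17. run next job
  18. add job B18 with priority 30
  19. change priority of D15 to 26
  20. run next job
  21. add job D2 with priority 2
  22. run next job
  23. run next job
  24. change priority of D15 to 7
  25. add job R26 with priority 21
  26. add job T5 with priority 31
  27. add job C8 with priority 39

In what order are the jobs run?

add B4 (priority 22) → {B4:22}
add D15 (priority 29) → {B4:22, D15:29}
add E19 (priority 23) → {B4:22, E19:23, D15:29}
update E19 to priority 11 → {E19:11, B4:22, D15:29}
run next job → E19; now {B4:22, D15:29}
add T22 (priority 17) → {T22:17, B4:22, D15:29}
update D15 to priority 33 → {T22:17, B4:22, D15:33}
add P9 (priority 27) → {T22:17, B4:22, P9:27, D15:33}
run next job → T22; now {B4:22, P9:27, D15:33}
update P9 to priority 15 → {P9:15, B4:22, D15:33}
add A3 (priority 28) → {P9:15, B4:22, A3:28, D15:33}
run next job → P9; now {B4:22, A3:28, D15:33}
update A3 to priority 8 → {A3:8, B4:22, D15:33}
add J25 (priority 24) → {A3:8, B4:22, J25:24, D15:33}
update D15 to priority 12 → {A3:8, D15:12, B4:22, J25:24}
update B4 to priority 1 → {B4:1, A3:8, D15:12, J25:24}
run next job → B4; now {A3:8, D15:12, J25:24}
add B18 (priority 30) → {A3:8, D15:12, J25:24, B18:30}
update D15 to priority 26 → {A3:8, J25:24, D15:26, B18:30}
run next job → A3; now {J25:24, D15:26, B18:30}
add D2 (priority 2) → {D2:2, J25:24, D15:26, B18:30}
run next job → D2; now {J25:24, D15:26, B18:30}
run next job → J25; now {D15:26, B18:30}
update D15 to priority 7 → {D15:7, B18:30}
add R26 (priority 21) → {D15:7, R26:21, B18:30}
add T5 (priority 31) → {D15:7, R26:21, B18:30, T5:31}
add C8 (priority 39) → {D15:7, R26:21, B18:30, T5:31, C8:39}

E19, T22, P9, B4, A3, D2, J25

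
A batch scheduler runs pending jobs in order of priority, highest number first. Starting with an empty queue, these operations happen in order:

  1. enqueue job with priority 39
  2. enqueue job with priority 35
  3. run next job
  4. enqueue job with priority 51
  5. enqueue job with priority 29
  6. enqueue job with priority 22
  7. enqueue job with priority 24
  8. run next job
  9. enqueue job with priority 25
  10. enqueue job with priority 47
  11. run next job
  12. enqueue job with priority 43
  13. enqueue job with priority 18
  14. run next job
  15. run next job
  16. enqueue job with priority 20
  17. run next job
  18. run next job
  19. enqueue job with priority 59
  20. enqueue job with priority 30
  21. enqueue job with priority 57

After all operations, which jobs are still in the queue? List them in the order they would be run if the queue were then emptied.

insert 39 → {39}
insert 35 → {39, 35}
run next job → 39; now {35}
insert 51 → {51, 35}
insert 29 → {51, 35, 29}
insert 22 → {51, 35, 29, 22}
insert 24 → {51, 35, 29, 24, 22}
run next job → 51; now {35, 29, 24, 22}
insert 25 → {35, 29, 25, 24, 22}
insert 47 → {47, 35, 29, 25, 24, 22}
run next job → 47; now {35, 29, 25, 24, 22}
insert 43 → {43, 35, 29, 25, 24, 22}
insert 18 → {43, 35, 29, 25, 24, 22, 18}
run next job → 43; now {35, 29, 25, 24, 22, 18}
run next job → 35; now {29, 25, 24, 22, 18}
insert 20 → {29, 25, 24, 22, 20, 18}
run next job → 29; now {25, 24, 22, 20, 18}
run next job → 25; now {24, 22, 20, 18}
insert 59 → {59, 24, 22, 20, 18}
insert 30 → {59, 30, 24, 22, 20, 18}
insert 57 → {59, 57, 30, 24, 22, 20, 18}

59, 57, 30, 24, 22, 20, 18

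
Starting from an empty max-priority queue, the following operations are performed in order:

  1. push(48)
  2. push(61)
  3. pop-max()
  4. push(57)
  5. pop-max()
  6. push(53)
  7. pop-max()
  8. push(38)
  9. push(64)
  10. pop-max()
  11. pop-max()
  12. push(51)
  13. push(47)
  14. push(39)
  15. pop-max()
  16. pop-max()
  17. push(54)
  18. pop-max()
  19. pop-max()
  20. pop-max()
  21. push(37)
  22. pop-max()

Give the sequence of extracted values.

insert 48 → {48}
insert 61 → {61, 48}
pop-max → 61; now {48}
insert 57 → {57, 48}
pop-max → 57; now {48}
insert 53 → {53, 48}
pop-max → 53; now {48}
insert 38 → {48, 38}
insert 64 → {64, 48, 38}
pop-max → 64; now {48, 38}
pop-max → 48; now {38}
insert 51 → {51, 38}
insert 47 → {51, 47, 38}
insert 39 → {51, 47, 39, 38}
pop-max → 51; now {47, 39, 38}
pop-max → 47; now {39, 38}
insert 54 → {54, 39, 38}
pop-max → 54; now {39, 38}
pop-max → 39; now {38}
pop-max → 38; now {}
insert 37 → {37}
pop-max → 37; now {}

[61, 57, 53, 64, 48, 51, 47, 54, 39, 38, 37]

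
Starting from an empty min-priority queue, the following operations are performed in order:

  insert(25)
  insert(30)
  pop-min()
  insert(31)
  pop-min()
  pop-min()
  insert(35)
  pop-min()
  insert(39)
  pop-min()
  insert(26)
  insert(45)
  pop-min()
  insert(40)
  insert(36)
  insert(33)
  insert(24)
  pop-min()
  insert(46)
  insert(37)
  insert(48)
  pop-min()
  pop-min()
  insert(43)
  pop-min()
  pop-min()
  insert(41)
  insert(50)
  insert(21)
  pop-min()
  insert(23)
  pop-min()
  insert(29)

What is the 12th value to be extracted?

insert 25 → {25}
insert 30 → {25, 30}
pop-min → 25; now {30}
insert 31 → {30, 31}
pop-min → 30; now {31}
pop-min → 31; now {}
insert 35 → {35}
pop-min → 35; now {}
insert 39 → {39}
pop-min → 39; now {}
insert 26 → {26}
insert 45 → {26, 45}
pop-min → 26; now {45}
insert 40 → {40, 45}
insert 36 → {36, 40, 45}
insert 33 → {33, 36, 40, 45}
insert 24 → {24, 33, 36, 40, 45}
pop-min → 24; now {33, 36, 40, 45}
insert 46 → {33, 36, 40, 45, 46}
insert 37 → {33, 36, 37, 40, 45, 46}
insert 48 → {33, 36, 37, 40, 45, 46, 48}
pop-min → 33; now {36, 37, 40, 45, 46, 48}
pop-min → 36; now {37, 40, 45, 46, 48}
insert 43 → {37, 40, 43, 45, 46, 48}
pop-min → 37; now {40, 43, 45, 46, 48}
pop-min → 40; now {43, 45, 46, 48}
insert 41 → {41, 43, 45, 46, 48}
insert 50 → {41, 43, 45, 46, 48, 50}
insert 21 → {21, 41, 43, 45, 46, 48, 50}
pop-min → 21; now {41, 43, 45, 46, 48, 50}
insert 23 → {23, 41, 43, 45, 46, 48, 50}
pop-min → 23; now {41, 43, 45, 46, 48, 50}
insert 29 → {29, 41, 43, 45, 46, 48, 50}

21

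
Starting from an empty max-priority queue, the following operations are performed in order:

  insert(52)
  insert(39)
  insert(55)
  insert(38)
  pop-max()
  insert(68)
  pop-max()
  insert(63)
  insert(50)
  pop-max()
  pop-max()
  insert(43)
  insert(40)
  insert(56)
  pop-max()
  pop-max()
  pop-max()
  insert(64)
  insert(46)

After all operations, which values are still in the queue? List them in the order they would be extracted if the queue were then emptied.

insert 52 → {52}
insert 39 → {52, 39}
insert 55 → {55, 52, 39}
insert 38 → {55, 52, 39, 38}
pop-max → 55; now {52, 39, 38}
insert 68 → {68, 52, 39, 38}
pop-max → 68; now {52, 39, 38}
insert 63 → {63, 52, 39, 38}
insert 50 → {63, 52, 50, 39, 38}
pop-max → 63; now {52, 50, 39, 38}
pop-max → 52; now {50, 39, 38}
insert 43 → {50, 43, 39, 38}
insert 40 → {50, 43, 40, 39, 38}
insert 56 → {56, 50, 43, 40, 39, 38}
pop-max → 56; now {50, 43, 40, 39, 38}
pop-max → 50; now {43, 40, 39, 38}
pop-max → 43; now {40, 39, 38}
insert 64 → {64, 40, 39, 38}
insert 46 → {64, 46, 40, 39, 38}

64 → 46 → 40 → 39 → 38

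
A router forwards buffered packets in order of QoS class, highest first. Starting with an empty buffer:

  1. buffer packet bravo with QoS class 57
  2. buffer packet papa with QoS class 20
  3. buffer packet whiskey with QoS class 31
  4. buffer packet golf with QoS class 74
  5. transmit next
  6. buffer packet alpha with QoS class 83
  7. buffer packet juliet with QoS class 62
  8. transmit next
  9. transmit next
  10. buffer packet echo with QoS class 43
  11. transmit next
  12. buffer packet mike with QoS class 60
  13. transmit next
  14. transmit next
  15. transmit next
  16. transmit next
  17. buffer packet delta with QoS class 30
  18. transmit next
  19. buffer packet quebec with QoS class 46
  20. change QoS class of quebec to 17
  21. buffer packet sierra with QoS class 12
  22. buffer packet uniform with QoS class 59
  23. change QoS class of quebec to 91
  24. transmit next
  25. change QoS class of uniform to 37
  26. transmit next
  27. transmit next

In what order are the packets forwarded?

add bravo (QoS class 57) → {bravo:57}
add papa (QoS class 20) → {bravo:57, papa:20}
add whiskey (QoS class 31) → {bravo:57, whiskey:31, papa:20}
add golf (QoS class 74) → {golf:74, bravo:57, whiskey:31, papa:20}
transmit next → golf; now {bravo:57, whiskey:31, papa:20}
add alpha (QoS class 83) → {alpha:83, bravo:57, whiskey:31, papa:20}
add juliet (QoS class 62) → {alpha:83, juliet:62, bravo:57, whiskey:31, papa:20}
transmit next → alpha; now {juliet:62, bravo:57, whiskey:31, papa:20}
transmit next → juliet; now {bravo:57, whiskey:31, papa:20}
add echo (QoS class 43) → {bravo:57, echo:43, whiskey:31, papa:20}
transmit next → bravo; now {echo:43, whiskey:31, papa:20}
add mike (QoS class 60) → {mike:60, echo:43, whiskey:31, papa:20}
transmit next → mike; now {echo:43, whiskey:31, papa:20}
transmit next → echo; now {whiskey:31, papa:20}
transmit next → whiskey; now {papa:20}
transmit next → papa; now {}
add delta (QoS class 30) → {delta:30}
transmit next → delta; now {}
add quebec (QoS class 46) → {quebec:46}
update quebec to QoS class 17 → {quebec:17}
add sierra (QoS class 12) → {quebec:17, sierra:12}
add uniform (QoS class 59) → {uniform:59, quebec:17, sierra:12}
update quebec to QoS class 91 → {quebec:91, uniform:59, sierra:12}
transmit next → quebec; now {uniform:59, sierra:12}
update uniform to QoS class 37 → {uniform:37, sierra:12}
transmit next → uniform; now {sierra:12}
transmit next → sierra; now {}

golf, alpha, juliet, bravo, mike, echo, whiskey, papa, delta, quebec, uniform, sierra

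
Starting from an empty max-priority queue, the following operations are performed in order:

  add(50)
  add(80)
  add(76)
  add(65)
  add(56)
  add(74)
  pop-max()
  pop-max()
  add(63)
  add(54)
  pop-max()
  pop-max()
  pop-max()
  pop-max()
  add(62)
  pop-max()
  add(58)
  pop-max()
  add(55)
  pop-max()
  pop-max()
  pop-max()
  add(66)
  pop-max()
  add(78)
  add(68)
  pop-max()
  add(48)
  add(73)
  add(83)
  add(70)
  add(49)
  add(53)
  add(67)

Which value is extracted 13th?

78

insert 50 → {50}
insert 80 → {80, 50}
insert 76 → {80, 76, 50}
insert 65 → {80, 76, 65, 50}
insert 56 → {80, 76, 65, 56, 50}
insert 74 → {80, 76, 74, 65, 56, 50}
pop-max → 80; now {76, 74, 65, 56, 50}
pop-max → 76; now {74, 65, 56, 50}
insert 63 → {74, 65, 63, 56, 50}
insert 54 → {74, 65, 63, 56, 54, 50}
pop-max → 74; now {65, 63, 56, 54, 50}
pop-max → 65; now {63, 56, 54, 50}
pop-max → 63; now {56, 54, 50}
pop-max → 56; now {54, 50}
insert 62 → {62, 54, 50}
pop-max → 62; now {54, 50}
insert 58 → {58, 54, 50}
pop-max → 58; now {54, 50}
insert 55 → {55, 54, 50}
pop-max → 55; now {54, 50}
pop-max → 54; now {50}
pop-max → 50; now {}
insert 66 → {66}
pop-max → 66; now {}
insert 78 → {78}
insert 68 → {78, 68}
pop-max → 78; now {68}
insert 48 → {68, 48}
insert 73 → {73, 68, 48}
insert 83 → {83, 73, 68, 48}
insert 70 → {83, 73, 70, 68, 48}
insert 49 → {83, 73, 70, 68, 49, 48}
insert 53 → {83, 73, 70, 68, 53, 49, 48}
insert 67 → {83, 73, 70, 68, 67, 53, 49, 48}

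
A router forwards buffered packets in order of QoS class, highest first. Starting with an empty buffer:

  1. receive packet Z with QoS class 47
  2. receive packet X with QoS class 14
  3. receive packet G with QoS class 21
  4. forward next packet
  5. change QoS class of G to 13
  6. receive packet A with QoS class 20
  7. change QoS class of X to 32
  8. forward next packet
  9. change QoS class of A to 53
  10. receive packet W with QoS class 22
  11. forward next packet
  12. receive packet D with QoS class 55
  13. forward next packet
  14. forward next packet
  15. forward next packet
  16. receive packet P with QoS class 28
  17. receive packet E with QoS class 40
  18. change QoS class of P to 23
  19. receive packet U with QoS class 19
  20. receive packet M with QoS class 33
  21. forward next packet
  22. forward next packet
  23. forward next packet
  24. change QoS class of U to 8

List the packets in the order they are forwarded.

add Z (QoS class 47) → {Z:47}
add X (QoS class 14) → {Z:47, X:14}
add G (QoS class 21) → {Z:47, G:21, X:14}
forward next packet → Z; now {G:21, X:14}
update G to QoS class 13 → {X:14, G:13}
add A (QoS class 20) → {A:20, X:14, G:13}
update X to QoS class 32 → {X:32, A:20, G:13}
forward next packet → X; now {A:20, G:13}
update A to QoS class 53 → {A:53, G:13}
add W (QoS class 22) → {A:53, W:22, G:13}
forward next packet → A; now {W:22, G:13}
add D (QoS class 55) → {D:55, W:22, G:13}
forward next packet → D; now {W:22, G:13}
forward next packet → W; now {G:13}
forward next packet → G; now {}
add P (QoS class 28) → {P:28}
add E (QoS class 40) → {E:40, P:28}
update P to QoS class 23 → {E:40, P:23}
add U (QoS class 19) → {E:40, P:23, U:19}
add M (QoS class 33) → {E:40, M:33, P:23, U:19}
forward next packet → E; now {M:33, P:23, U:19}
forward next packet → M; now {P:23, U:19}
forward next packet → P; now {U:19}
update U to QoS class 8 → {U:8}

[Z, X, A, D, W, G, E, M, P]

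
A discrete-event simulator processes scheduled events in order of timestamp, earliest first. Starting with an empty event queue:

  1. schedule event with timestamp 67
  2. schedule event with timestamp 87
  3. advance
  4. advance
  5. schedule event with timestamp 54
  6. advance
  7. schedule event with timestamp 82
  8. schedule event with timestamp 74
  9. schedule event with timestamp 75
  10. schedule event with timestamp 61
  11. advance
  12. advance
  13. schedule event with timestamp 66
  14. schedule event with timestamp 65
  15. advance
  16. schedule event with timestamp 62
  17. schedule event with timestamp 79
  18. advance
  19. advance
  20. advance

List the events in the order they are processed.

insert 67 → {67}
insert 87 → {67, 87}
advance → 67; now {87}
advance → 87; now {}
insert 54 → {54}
advance → 54; now {}
insert 82 → {82}
insert 74 → {74, 82}
insert 75 → {74, 75, 82}
insert 61 → {61, 74, 75, 82}
advance → 61; now {74, 75, 82}
advance → 74; now {75, 82}
insert 66 → {66, 75, 82}
insert 65 → {65, 66, 75, 82}
advance → 65; now {66, 75, 82}
insert 62 → {62, 66, 75, 82}
insert 79 → {62, 66, 75, 79, 82}
advance → 62; now {66, 75, 79, 82}
advance → 66; now {75, 79, 82}
advance → 75; now {79, 82}

[67, 87, 54, 61, 74, 65, 62, 66, 75]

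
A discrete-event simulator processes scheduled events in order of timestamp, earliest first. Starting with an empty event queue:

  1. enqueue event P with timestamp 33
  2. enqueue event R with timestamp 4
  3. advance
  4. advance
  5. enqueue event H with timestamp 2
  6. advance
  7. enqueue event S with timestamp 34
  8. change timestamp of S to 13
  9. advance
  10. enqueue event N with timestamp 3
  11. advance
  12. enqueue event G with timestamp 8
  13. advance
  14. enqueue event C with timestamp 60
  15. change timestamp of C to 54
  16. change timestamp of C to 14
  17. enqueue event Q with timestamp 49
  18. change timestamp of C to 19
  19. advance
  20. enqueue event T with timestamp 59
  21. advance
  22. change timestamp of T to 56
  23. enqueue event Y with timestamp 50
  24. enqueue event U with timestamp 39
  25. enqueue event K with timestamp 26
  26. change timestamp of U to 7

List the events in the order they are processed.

[R, P, H, S, N, G, C, Q]

add P (timestamp 33) → {P:33}
add R (timestamp 4) → {R:4, P:33}
advance → R; now {P:33}
advance → P; now {}
add H (timestamp 2) → {H:2}
advance → H; now {}
add S (timestamp 34) → {S:34}
update S to timestamp 13 → {S:13}
advance → S; now {}
add N (timestamp 3) → {N:3}
advance → N; now {}
add G (timestamp 8) → {G:8}
advance → G; now {}
add C (timestamp 60) → {C:60}
update C to timestamp 54 → {C:54}
update C to timestamp 14 → {C:14}
add Q (timestamp 49) → {C:14, Q:49}
update C to timestamp 19 → {C:19, Q:49}
advance → C; now {Q:49}
add T (timestamp 59) → {Q:49, T:59}
advance → Q; now {T:59}
update T to timestamp 56 → {T:56}
add Y (timestamp 50) → {Y:50, T:56}
add U (timestamp 39) → {U:39, Y:50, T:56}
add K (timestamp 26) → {K:26, U:39, Y:50, T:56}
update U to timestamp 7 → {U:7, K:26, Y:50, T:56}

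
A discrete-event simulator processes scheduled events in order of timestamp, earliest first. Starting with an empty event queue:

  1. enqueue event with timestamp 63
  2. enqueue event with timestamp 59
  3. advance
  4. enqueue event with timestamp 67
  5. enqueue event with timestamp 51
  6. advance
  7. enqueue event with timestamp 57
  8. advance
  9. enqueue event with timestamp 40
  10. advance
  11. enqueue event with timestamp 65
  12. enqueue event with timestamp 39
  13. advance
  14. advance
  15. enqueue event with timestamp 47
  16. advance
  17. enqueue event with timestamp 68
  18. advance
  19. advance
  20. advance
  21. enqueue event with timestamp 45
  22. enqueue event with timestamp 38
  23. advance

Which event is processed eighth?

insert 63 → {63}
insert 59 → {59, 63}
advance → 59; now {63}
insert 67 → {63, 67}
insert 51 → {51, 63, 67}
advance → 51; now {63, 67}
insert 57 → {57, 63, 67}
advance → 57; now {63, 67}
insert 40 → {40, 63, 67}
advance → 40; now {63, 67}
insert 65 → {63, 65, 67}
insert 39 → {39, 63, 65, 67}
advance → 39; now {63, 65, 67}
advance → 63; now {65, 67}
insert 47 → {47, 65, 67}
advance → 47; now {65, 67}
insert 68 → {65, 67, 68}
advance → 65; now {67, 68}
advance → 67; now {68}
advance → 68; now {}
insert 45 → {45}
insert 38 → {38, 45}
advance → 38; now {45}

65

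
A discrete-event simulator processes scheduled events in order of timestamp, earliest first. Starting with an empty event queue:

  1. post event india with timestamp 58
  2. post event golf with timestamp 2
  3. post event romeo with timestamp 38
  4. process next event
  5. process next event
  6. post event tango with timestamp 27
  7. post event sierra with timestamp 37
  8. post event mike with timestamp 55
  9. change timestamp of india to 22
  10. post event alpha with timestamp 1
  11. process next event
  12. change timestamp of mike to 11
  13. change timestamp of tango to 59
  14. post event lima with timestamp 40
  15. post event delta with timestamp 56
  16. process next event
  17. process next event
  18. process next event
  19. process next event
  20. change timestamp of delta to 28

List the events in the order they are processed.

add india (timestamp 58) → {india:58}
add golf (timestamp 2) → {golf:2, india:58}
add romeo (timestamp 38) → {golf:2, romeo:38, india:58}
process next event → golf; now {romeo:38, india:58}
process next event → romeo; now {india:58}
add tango (timestamp 27) → {tango:27, india:58}
add sierra (timestamp 37) → {tango:27, sierra:37, india:58}
add mike (timestamp 55) → {tango:27, sierra:37, mike:55, india:58}
update india to timestamp 22 → {india:22, tango:27, sierra:37, mike:55}
add alpha (timestamp 1) → {alpha:1, india:22, tango:27, sierra:37, mike:55}
process next event → alpha; now {india:22, tango:27, sierra:37, mike:55}
update mike to timestamp 11 → {mike:11, india:22, tango:27, sierra:37}
update tango to timestamp 59 → {mike:11, india:22, sierra:37, tango:59}
add lima (timestamp 40) → {mike:11, india:22, sierra:37, lima:40, tango:59}
add delta (timestamp 56) → {mike:11, india:22, sierra:37, lima:40, delta:56, tango:59}
process next event → mike; now {india:22, sierra:37, lima:40, delta:56, tango:59}
process next event → india; now {sierra:37, lima:40, delta:56, tango:59}
process next event → sierra; now {lima:40, delta:56, tango:59}
process next event → lima; now {delta:56, tango:59}
update delta to timestamp 28 → {delta:28, tango:59}

[golf, romeo, alpha, mike, india, sierra, lima]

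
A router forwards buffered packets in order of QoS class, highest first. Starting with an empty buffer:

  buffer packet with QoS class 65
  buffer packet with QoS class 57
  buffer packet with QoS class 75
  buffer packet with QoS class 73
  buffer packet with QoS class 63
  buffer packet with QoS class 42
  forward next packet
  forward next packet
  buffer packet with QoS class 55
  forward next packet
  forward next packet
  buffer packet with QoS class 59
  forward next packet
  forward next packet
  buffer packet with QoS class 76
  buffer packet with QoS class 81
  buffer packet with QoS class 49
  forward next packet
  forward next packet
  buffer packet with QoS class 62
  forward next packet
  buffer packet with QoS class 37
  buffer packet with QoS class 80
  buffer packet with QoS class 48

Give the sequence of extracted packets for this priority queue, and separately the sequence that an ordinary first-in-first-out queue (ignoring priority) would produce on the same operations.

priority queue: [75, 73, 65, 63, 59, 57, 81, 76, 62]; FIFO queue: [65, 57, 75, 73, 63, 42, 55, 59, 76]

insert 65 → {65}
insert 57 → {65, 57}
insert 75 → {75, 65, 57}
insert 73 → {75, 73, 65, 57}
insert 63 → {75, 73, 65, 63, 57}
insert 42 → {75, 73, 65, 63, 57, 42}
forward next packet → 75; now {73, 65, 63, 57, 42}
forward next packet → 73; now {65, 63, 57, 42}
insert 55 → {65, 63, 57, 55, 42}
forward next packet → 65; now {63, 57, 55, 42}
forward next packet → 63; now {57, 55, 42}
insert 59 → {59, 57, 55, 42}
forward next packet → 59; now {57, 55, 42}
forward next packet → 57; now {55, 42}
insert 76 → {76, 55, 42}
insert 81 → {81, 76, 55, 42}
insert 49 → {81, 76, 55, 49, 42}
forward next packet → 81; now {76, 55, 49, 42}
forward next packet → 76; now {55, 49, 42}
insert 62 → {62, 55, 49, 42}
forward next packet → 62; now {55, 49, 42}
insert 37 → {55, 49, 42, 37}
insert 80 → {80, 55, 49, 42, 37}
insert 48 → {80, 55, 49, 48, 42, 37}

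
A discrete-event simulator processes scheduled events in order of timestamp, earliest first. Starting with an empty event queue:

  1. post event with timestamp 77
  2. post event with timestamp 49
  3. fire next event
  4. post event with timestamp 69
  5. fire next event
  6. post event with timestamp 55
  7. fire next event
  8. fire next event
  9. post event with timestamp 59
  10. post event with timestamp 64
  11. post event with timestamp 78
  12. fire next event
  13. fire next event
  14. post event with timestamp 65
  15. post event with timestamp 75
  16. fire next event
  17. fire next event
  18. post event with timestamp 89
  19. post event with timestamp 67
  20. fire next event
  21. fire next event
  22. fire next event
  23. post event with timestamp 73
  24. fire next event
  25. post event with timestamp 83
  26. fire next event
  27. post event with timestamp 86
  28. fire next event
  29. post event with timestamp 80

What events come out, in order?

insert 77 → {77}
insert 49 → {49, 77}
fire next event → 49; now {77}
insert 69 → {69, 77}
fire next event → 69; now {77}
insert 55 → {55, 77}
fire next event → 55; now {77}
fire next event → 77; now {}
insert 59 → {59}
insert 64 → {59, 64}
insert 78 → {59, 64, 78}
fire next event → 59; now {64, 78}
fire next event → 64; now {78}
insert 65 → {65, 78}
insert 75 → {65, 75, 78}
fire next event → 65; now {75, 78}
fire next event → 75; now {78}
insert 89 → {78, 89}
insert 67 → {67, 78, 89}
fire next event → 67; now {78, 89}
fire next event → 78; now {89}
fire next event → 89; now {}
insert 73 → {73}
fire next event → 73; now {}
insert 83 → {83}
fire next event → 83; now {}
insert 86 → {86}
fire next event → 86; now {}
insert 80 → {80}

49 → 69 → 55 → 77 → 59 → 64 → 65 → 75 → 67 → 78 → 89 → 73 → 83 → 86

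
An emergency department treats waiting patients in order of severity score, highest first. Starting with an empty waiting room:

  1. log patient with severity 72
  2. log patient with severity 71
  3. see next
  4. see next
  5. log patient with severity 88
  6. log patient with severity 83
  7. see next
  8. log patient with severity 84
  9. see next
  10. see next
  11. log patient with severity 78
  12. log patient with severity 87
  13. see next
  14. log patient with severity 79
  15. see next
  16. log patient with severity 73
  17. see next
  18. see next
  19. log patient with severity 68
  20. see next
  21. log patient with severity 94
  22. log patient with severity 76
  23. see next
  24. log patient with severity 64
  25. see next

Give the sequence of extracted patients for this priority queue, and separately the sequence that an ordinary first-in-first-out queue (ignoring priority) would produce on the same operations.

priority queue: [72, 71, 88, 84, 83, 87, 79, 78, 73, 68, 94, 76]; FIFO queue: [72, 71, 88, 83, 84, 78, 87, 79, 73, 68, 94, 76]

insert 72 → {72}
insert 71 → {72, 71}
see next → 72; now {71}
see next → 71; now {}
insert 88 → {88}
insert 83 → {88, 83}
see next → 88; now {83}
insert 84 → {84, 83}
see next → 84; now {83}
see next → 83; now {}
insert 78 → {78}
insert 87 → {87, 78}
see next → 87; now {78}
insert 79 → {79, 78}
see next → 79; now {78}
insert 73 → {78, 73}
see next → 78; now {73}
see next → 73; now {}
insert 68 → {68}
see next → 68; now {}
insert 94 → {94}
insert 76 → {94, 76}
see next → 94; now {76}
insert 64 → {76, 64}
see next → 76; now {64}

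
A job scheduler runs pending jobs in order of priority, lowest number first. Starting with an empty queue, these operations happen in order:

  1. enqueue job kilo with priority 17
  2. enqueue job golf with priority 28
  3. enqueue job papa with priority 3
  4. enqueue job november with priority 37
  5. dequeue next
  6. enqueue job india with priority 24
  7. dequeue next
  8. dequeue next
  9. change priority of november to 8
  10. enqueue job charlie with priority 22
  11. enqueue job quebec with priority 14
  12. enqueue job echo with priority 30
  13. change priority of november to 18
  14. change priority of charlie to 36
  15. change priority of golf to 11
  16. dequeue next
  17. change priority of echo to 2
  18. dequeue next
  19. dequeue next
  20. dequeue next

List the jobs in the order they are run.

[papa, kilo, india, golf, echo, quebec, november]

add kilo (priority 17) → {kilo:17}
add golf (priority 28) → {kilo:17, golf:28}
add papa (priority 3) → {papa:3, kilo:17, golf:28}
add november (priority 37) → {papa:3, kilo:17, golf:28, november:37}
dequeue next → papa; now {kilo:17, golf:28, november:37}
add india (priority 24) → {kilo:17, india:24, golf:28, november:37}
dequeue next → kilo; now {india:24, golf:28, november:37}
dequeue next → india; now {golf:28, november:37}
update november to priority 8 → {november:8, golf:28}
add charlie (priority 22) → {november:8, charlie:22, golf:28}
add quebec (priority 14) → {november:8, quebec:14, charlie:22, golf:28}
add echo (priority 30) → {november:8, quebec:14, charlie:22, golf:28, echo:30}
update november to priority 18 → {quebec:14, november:18, charlie:22, golf:28, echo:30}
update charlie to priority 36 → {quebec:14, november:18, golf:28, echo:30, charlie:36}
update golf to priority 11 → {golf:11, quebec:14, november:18, echo:30, charlie:36}
dequeue next → golf; now {quebec:14, november:18, echo:30, charlie:36}
update echo to priority 2 → {echo:2, quebec:14, november:18, charlie:36}
dequeue next → echo; now {quebec:14, november:18, charlie:36}
dequeue next → quebec; now {november:18, charlie:36}
dequeue next → november; now {charlie:36}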